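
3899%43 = 29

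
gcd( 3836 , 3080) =28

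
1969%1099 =870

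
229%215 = 14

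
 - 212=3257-3469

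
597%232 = 133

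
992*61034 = 60545728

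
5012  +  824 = 5836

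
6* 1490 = 8940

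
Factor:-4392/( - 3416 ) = 3^2*7^( - 1) = 9/7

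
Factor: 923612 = 2^2*233^1*991^1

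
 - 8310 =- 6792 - 1518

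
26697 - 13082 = 13615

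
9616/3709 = 9616/3709 = 2.59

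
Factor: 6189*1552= 2^4*3^1*97^1 * 2063^1=9605328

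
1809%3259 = 1809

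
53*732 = 38796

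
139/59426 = 139/59426  =  0.00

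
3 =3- 0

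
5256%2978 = 2278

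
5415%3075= 2340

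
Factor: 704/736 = 22/23 = 2^1*11^1 * 23^(  -  1 ) 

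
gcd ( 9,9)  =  9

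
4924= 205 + 4719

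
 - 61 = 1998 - 2059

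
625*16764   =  10477500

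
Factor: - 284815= - 5^1*56963^1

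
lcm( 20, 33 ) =660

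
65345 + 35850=101195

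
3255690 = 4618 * 705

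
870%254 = 108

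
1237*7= 8659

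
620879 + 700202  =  1321081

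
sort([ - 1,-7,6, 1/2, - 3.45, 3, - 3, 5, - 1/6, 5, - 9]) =[ - 9 , - 7, - 3.45, - 3, - 1, - 1/6,1/2,3,5,5, 6 ]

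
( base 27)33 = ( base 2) 1010100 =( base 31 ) 2m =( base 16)54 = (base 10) 84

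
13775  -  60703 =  - 46928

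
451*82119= 37035669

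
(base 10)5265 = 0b1010010010001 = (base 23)9LL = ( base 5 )132030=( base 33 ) 4ri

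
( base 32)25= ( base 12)59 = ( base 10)69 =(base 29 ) 2B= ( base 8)105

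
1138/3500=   569/1750 = 0.33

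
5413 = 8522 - 3109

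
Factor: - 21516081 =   -  3^1*1831^1 * 3917^1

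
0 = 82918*0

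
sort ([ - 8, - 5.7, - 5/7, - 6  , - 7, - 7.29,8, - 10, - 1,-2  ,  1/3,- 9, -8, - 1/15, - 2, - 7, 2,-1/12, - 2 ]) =[ - 10, - 9, - 8,-8, - 7.29, - 7,  -  7, - 6, - 5.7, - 2,- 2, - 2, - 1, - 5/7, - 1/12, - 1/15,1/3,2,8 ]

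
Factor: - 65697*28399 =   -  3^1 * 7^1*61^1* 359^1*4057^1 = - 1865729103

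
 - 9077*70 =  - 635390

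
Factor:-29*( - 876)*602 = 15293208 = 2^3*3^1*7^1  *  29^1*43^1 * 73^1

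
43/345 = 43/345 = 0.12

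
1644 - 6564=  - 4920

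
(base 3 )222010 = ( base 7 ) 2025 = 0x2c1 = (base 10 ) 705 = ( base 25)135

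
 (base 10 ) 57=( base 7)111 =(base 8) 71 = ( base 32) 1p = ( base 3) 2010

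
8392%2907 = 2578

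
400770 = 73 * 5490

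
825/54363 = 275/18121=0.02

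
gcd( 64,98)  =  2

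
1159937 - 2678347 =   -  1518410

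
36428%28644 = 7784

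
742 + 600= 1342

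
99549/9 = 11061=11061.00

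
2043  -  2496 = -453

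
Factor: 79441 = 17^1*4673^1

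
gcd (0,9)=9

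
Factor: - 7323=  - 3^1*2441^1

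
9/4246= 9/4246 = 0.00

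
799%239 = 82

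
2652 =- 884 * (-3)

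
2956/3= 985 + 1/3 = 985.33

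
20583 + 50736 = 71319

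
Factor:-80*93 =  - 2^4 * 3^1*5^1*31^1 = - 7440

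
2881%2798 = 83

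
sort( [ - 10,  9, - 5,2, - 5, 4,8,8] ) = [ - 10,-5 , - 5,2,4,  8,8, 9]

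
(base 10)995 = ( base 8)1743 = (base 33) u5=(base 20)29f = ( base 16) 3e3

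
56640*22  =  1246080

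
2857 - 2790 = 67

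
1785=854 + 931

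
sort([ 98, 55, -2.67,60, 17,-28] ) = [ - 28 ,- 2.67,  17, 55,60, 98] 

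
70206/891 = 78 + 236/297 =78.79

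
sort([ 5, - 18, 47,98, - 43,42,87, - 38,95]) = [ - 43, - 38,  -  18,5, 42,47,87,95,  98] 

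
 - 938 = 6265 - 7203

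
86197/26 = 86197/26= 3315.27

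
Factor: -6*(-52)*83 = 2^3*3^1*13^1*83^1 = 25896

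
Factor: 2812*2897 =2^2*19^1*37^1*2897^1 = 8146364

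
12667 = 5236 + 7431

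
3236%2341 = 895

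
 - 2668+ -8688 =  - 11356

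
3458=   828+2630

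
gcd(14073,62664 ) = 3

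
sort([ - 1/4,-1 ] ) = [- 1 , - 1/4] 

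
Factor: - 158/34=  - 17^( - 1)*79^1 = - 79/17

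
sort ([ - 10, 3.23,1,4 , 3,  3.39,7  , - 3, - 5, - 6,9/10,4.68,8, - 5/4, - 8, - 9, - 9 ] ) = [ - 10, - 9, - 9, - 8,-6,  -  5,-3, - 5/4,9/10, 1, 3 , 3.23,3.39,4, 4.68,7,8 ]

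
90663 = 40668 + 49995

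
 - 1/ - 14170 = 1/14170 = 0.00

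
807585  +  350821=1158406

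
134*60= 8040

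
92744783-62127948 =30616835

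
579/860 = 579/860 = 0.67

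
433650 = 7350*59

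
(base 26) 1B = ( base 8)45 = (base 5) 122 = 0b100101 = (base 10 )37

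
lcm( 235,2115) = 2115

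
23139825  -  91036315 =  - 67896490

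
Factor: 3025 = 5^2*11^2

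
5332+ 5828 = 11160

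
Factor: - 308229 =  - 3^1*127^1*809^1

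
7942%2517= 391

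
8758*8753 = 76658774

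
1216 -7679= - 6463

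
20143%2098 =1261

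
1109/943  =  1 + 166/943 = 1.18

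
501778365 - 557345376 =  - 55567011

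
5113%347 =255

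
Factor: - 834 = -2^1*3^1 * 139^1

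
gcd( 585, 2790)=45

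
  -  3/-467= 3/467 = 0.01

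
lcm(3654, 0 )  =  0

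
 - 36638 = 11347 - 47985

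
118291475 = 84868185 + 33423290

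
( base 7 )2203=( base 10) 787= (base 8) 1423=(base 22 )1DH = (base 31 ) pc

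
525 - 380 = 145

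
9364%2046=1180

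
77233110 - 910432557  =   - 833199447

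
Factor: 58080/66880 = 33/38 =2^( - 1 )*3^1*11^1*19^( - 1)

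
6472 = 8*809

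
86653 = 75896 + 10757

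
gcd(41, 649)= 1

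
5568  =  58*96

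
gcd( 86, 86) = 86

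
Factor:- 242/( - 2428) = 121/1214 = 2^( - 1)*11^2 * 607^( - 1 ) 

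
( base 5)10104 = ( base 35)io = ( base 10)654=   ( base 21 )1a3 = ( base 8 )1216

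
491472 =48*10239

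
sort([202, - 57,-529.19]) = [ -529.19, - 57,202] 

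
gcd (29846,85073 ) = 1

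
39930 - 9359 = 30571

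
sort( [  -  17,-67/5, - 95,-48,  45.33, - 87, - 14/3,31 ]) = [ - 95,  -  87,  -  48,-17,-67/5, - 14/3  ,  31,45.33]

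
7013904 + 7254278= 14268182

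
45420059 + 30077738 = 75497797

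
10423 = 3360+7063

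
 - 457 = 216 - 673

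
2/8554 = 1/4277 = 0.00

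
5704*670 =3821680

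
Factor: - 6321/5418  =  - 7/6 = - 2^(-1)*3^( - 1)*7^1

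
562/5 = 112 + 2/5 = 112.40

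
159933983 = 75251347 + 84682636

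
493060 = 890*554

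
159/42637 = 159/42637 = 0.00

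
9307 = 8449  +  858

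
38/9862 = 19/4931   =  0.00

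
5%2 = 1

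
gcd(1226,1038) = 2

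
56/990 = 28/495 = 0.06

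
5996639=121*49559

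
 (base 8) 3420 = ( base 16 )710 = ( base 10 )1808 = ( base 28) 28G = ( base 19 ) 503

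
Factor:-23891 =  -7^1*3413^1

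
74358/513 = 144 + 18/19 = 144.95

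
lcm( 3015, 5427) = 27135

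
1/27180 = 1/27180=0.00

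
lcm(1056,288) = 3168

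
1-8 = -7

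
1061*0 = 0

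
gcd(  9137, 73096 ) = 9137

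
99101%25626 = 22223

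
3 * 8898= 26694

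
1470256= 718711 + 751545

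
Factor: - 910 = -2^1*5^1*7^1*13^1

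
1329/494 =2+341/494 = 2.69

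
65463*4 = 261852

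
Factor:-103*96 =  - 2^5*3^1*103^1 = - 9888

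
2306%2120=186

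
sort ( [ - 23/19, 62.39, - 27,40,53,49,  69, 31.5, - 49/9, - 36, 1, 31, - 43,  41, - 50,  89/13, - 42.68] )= [ - 50,- 43, - 42.68, - 36 , - 27, - 49/9, - 23/19 , 1,  89/13,  31, 31.5 , 40 , 41, 49, 53 , 62.39, 69 ]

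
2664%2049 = 615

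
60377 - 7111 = 53266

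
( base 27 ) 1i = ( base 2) 101101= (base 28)1h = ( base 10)45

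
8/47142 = 4/23571 = 0.00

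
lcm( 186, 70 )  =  6510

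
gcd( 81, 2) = 1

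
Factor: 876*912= 798912 = 2^6* 3^2 * 19^1 * 73^1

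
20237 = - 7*(-2891)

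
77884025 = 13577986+64306039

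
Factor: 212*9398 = 1992376 = 2^3*37^1*53^1*127^1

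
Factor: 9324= 2^2*3^2*7^1*37^1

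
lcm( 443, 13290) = 13290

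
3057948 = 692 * 4419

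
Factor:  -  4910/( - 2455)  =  2^1 = 2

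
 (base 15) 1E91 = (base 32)6g5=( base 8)15005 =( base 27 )93j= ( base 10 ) 6661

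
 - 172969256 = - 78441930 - 94527326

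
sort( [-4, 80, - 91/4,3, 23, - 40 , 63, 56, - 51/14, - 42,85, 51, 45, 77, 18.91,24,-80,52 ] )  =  [- 80, - 42,-40, - 91/4, - 4, - 51/14, 3,18.91,23, 24,45, 51, 52, 56, 63, 77, 80, 85 ] 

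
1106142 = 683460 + 422682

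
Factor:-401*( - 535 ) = 214535 = 5^1*107^1*401^1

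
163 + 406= 569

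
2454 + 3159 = 5613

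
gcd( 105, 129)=3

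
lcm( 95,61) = 5795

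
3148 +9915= 13063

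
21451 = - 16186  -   - 37637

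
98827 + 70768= 169595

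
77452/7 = 77452/7 = 11064.57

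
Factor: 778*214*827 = 2^2*107^1*389^1 * 827^1 = 137688884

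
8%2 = 0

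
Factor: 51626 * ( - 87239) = -4503800614= - 2^1*23^1*83^1* 311^1  *  3793^1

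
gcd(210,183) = 3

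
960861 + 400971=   1361832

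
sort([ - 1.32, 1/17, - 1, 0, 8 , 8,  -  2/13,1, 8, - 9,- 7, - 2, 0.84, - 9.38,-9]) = [ - 9.38,-9,-9, - 7, - 2, - 1.32, - 1, - 2/13,0, 1/17,  0.84 , 1, 8, 8, 8 ]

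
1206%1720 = 1206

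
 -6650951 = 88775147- 95426098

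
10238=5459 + 4779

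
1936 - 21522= -19586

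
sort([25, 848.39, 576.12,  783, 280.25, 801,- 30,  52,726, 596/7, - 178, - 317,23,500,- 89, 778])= [ - 317,-178, - 89, -30, 23,  25,52,  596/7,280.25, 500, 576.12,726, 778, 783, 801, 848.39 ]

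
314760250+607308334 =922068584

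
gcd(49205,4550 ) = 65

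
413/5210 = 413/5210 = 0.08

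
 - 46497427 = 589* ( - 78943 )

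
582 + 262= 844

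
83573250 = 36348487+47224763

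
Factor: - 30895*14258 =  - 2^1*5^1*37^1*167^1*7129^1 = -440500910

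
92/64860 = 1/705 = 0.00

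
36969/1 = 36969 = 36969.00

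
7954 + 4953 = 12907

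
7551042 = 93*81194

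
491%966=491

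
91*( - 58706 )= - 5342246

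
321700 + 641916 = 963616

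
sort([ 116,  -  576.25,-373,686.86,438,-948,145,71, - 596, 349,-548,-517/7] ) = [ - 948, - 596,-576.25, - 548, -373,-517/7, 71,116, 145, 349,438,686.86]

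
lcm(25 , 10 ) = 50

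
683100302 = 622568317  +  60531985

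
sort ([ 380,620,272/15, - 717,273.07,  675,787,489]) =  [- 717, 272/15,273.07 , 380,489 , 620  ,  675, 787 ]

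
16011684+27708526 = 43720210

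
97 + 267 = 364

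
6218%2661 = 896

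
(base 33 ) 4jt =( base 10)5012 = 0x1394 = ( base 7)20420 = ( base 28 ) 6B0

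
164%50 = 14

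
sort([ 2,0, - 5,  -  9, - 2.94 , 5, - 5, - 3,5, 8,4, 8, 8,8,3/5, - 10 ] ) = [  -  10, - 9, - 5, - 5, - 3, - 2.94, 0, 3/5, 2, 4,5, 5 , 8, 8, 8, 8]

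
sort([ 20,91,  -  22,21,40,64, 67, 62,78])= [ - 22 , 20,21,40,62,  64 , 67,78,91] 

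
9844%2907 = 1123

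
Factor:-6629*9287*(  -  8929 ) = 7^1*37^1*251^1*947^1*8929^1 = 549700696867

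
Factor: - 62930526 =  - 2^1*3^1 * 73^1*143677^1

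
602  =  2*301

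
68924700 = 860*80145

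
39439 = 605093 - 565654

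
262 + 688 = 950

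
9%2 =1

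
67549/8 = 8443 + 5/8= 8443.62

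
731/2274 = 731/2274 = 0.32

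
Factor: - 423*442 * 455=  - 85069530 = - 2^1*3^2*5^1*  7^1*13^2*17^1*47^1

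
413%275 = 138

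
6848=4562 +2286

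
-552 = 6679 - 7231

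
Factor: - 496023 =-3^1*11^1 * 15031^1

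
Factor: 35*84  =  2^2*3^1*5^1*7^2=2940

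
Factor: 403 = 13^1 * 31^1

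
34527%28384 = 6143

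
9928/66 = 150+14/33 = 150.42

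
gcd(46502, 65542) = 2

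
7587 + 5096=12683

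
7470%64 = 46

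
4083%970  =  203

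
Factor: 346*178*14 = 2^3*7^1*89^1*173^1 = 862232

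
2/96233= 2/96233  =  0.00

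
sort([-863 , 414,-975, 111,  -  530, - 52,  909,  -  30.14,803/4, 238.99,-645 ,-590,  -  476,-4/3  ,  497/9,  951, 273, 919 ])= [ - 975, - 863, - 645, - 590, - 530, - 476,-52, - 30.14,-4/3, 497/9 , 111, 803/4,  238.99,273,414,909, 919 , 951]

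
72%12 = 0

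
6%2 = 0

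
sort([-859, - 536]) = [ -859,-536]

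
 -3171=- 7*453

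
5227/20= 261  +  7/20=261.35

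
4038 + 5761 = 9799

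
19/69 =19/69 = 0.28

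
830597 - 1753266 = -922669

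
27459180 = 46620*589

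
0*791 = 0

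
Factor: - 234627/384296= - 591/968 = - 2^( -3 )*3^1* 11^( - 2)*197^1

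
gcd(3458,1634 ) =38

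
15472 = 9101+6371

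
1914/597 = 3+ 41/199 = 3.21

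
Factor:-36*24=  - 2^5*3^3  =  - 864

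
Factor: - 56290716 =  - 2^2 * 3^2*1563631^1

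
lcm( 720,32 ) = 1440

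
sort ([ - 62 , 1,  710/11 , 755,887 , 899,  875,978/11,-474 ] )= [ - 474,-62,1,710/11,978/11, 755,875,887,899]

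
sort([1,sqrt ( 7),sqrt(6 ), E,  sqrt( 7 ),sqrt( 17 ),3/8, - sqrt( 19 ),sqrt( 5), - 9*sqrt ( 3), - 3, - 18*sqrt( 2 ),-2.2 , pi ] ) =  [ - 18 * sqrt( 2 ),  -  9*sqrt(3), - sqrt(19 ),-3,- 2.2,3/8,1,sqrt ( 5 ), sqrt( 6),sqrt(7),sqrt( 7),  E,pi,sqrt( 17 ) ]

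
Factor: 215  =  5^1* 43^1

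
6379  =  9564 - 3185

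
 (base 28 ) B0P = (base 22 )HJ3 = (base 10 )8649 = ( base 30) 9i9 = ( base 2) 10000111001001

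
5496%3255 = 2241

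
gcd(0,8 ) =8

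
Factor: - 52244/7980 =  - 13061/1995=-  3^ ( - 1)*5^ ( - 1 ) * 7^( - 1 ) *19^( - 1)*37^1*353^1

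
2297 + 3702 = 5999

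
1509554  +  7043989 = 8553543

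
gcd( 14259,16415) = 49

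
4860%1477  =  429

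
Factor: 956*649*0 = 0^1 = 0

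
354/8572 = 177/4286=0.04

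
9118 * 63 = 574434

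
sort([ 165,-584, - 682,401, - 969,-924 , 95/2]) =[  -  969, - 924, - 682, - 584,95/2,165 , 401 ] 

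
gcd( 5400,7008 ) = 24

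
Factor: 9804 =2^2*3^1*19^1*43^1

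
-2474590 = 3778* ( - 655) 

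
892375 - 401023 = 491352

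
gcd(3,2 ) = 1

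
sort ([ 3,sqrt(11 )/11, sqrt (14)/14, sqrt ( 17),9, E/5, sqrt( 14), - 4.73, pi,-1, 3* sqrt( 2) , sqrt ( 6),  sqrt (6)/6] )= [ - 4.73 ,- 1, sqrt( 14)/14,  sqrt ( 11 ) /11, sqrt( 6)/6,E/5, sqrt ( 6), 3,pi,  sqrt(14 ), sqrt(17),3*sqrt(2),9]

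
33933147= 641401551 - 607468404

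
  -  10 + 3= - 7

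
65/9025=13/1805  =  0.01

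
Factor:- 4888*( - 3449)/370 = 8429356/185 = 2^2*5^( - 1)*13^1*37^( - 1)*47^1*3449^1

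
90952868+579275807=670228675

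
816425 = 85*9605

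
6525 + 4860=11385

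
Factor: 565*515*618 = 179822550  =  2^1*3^1*5^2 *103^2 * 113^1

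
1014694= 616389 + 398305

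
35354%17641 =72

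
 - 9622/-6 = 1603 +2/3 = 1603.67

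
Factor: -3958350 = -2^1*3^1*5^2 * 11^1*2399^1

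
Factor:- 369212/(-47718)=766/99 = 2^1*3^(-2 )*11^(  -  1 )*383^1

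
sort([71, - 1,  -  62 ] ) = [ - 62, - 1,71]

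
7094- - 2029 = 9123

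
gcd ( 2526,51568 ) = 2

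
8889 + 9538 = 18427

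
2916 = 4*729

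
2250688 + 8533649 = 10784337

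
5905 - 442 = 5463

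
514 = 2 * 257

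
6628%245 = 13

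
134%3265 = 134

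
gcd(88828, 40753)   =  1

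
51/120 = 17/40= 0.42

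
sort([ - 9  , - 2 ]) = [ - 9 , - 2]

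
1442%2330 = 1442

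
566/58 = 283/29 = 9.76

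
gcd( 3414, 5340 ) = 6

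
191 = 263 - 72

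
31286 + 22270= 53556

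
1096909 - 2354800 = - 1257891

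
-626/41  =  -16 + 30/41 = - 15.27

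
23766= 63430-39664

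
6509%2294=1921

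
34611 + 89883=124494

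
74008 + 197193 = 271201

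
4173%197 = 36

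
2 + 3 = 5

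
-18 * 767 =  - 13806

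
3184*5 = 15920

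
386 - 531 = -145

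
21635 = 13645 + 7990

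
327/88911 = 109/29637 = 0.00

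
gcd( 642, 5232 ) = 6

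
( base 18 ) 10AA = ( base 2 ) 1011110000110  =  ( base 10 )6022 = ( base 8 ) 13606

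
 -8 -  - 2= - 6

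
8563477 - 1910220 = 6653257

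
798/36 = 133/6 = 22.17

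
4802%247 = 109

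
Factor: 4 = 2^2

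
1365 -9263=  - 7898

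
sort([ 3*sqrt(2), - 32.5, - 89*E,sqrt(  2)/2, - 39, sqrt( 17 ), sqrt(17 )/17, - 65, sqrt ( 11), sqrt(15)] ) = [ - 89*E,  -  65, - 39, - 32.5,sqrt ( 17 ) /17,sqrt ( 2 )/2, sqrt(11 ),  sqrt(15),sqrt (17 ), 3*sqrt(2) ]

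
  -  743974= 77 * ( - 9662) 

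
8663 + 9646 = 18309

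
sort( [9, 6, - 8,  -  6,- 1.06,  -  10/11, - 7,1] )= [ - 8, - 7,- 6,- 1.06,  -  10/11, 1, 6, 9 ]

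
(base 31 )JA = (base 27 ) m5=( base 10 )599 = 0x257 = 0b1001010111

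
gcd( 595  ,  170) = 85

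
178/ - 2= - 89/1 = - 89.00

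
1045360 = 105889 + 939471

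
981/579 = 1 + 134/193 = 1.69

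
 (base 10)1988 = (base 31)224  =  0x7c4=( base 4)133010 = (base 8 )3704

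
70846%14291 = 13682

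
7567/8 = 945 + 7/8 = 945.88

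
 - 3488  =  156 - 3644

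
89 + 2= 91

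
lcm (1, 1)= 1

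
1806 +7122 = 8928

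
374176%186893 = 390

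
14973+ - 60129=-45156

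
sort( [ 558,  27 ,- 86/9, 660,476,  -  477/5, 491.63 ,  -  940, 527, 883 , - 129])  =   [-940,- 129, - 477/5, - 86/9, 27, 476,491.63 , 527, 558,660  ,  883]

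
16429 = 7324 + 9105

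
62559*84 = 5254956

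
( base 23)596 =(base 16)b2a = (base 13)13bb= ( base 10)2858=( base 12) 17a2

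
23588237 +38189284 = 61777521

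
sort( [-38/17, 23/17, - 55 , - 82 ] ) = [ - 82, - 55, - 38/17 , 23/17]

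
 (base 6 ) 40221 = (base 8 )12225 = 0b1010010010101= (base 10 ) 5269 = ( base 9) 7204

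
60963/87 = 700 + 21/29 = 700.72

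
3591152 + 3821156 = 7412308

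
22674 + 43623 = 66297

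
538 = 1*538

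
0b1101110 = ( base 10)110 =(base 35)35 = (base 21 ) 55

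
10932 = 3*3644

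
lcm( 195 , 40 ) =1560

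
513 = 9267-8754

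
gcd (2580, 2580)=2580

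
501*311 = 155811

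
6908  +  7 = 6915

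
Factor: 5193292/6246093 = 2^2*3^( - 1) * 7^( - 1 )*13^1*283^(-1)*1051^( - 1 ) * 99871^1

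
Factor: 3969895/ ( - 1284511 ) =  - 5^1*793979^1*1284511^( - 1)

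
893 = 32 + 861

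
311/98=311/98 = 3.17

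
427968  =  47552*9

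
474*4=1896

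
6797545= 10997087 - 4199542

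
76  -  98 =  -  22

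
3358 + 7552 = 10910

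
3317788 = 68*48791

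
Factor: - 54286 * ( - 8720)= 473373920 =2^5*5^1*109^1*27143^1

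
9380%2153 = 768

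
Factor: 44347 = 61^1 * 727^1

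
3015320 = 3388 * 890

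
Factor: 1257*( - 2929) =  - 3681753= - 3^1*29^1*101^1 * 419^1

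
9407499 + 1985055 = 11392554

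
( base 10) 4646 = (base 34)40m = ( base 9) 6332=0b1001000100110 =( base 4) 1020212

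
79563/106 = 79563/106 = 750.59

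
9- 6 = 3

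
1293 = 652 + 641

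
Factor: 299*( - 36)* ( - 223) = 2^2*3^2 * 13^1 * 23^1*223^1 = 2400372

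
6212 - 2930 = 3282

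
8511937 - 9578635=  - 1066698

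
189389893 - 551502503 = -362112610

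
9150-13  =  9137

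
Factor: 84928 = 2^6 * 1327^1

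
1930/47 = 41 + 3/47 = 41.06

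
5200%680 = 440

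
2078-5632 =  - 3554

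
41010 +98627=139637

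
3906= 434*9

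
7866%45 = 36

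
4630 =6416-1786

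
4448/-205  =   - 4448/205=- 21.70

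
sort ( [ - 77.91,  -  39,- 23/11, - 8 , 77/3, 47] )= [  -  77.91, - 39, - 8, -23/11,77/3,47 ] 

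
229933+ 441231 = 671164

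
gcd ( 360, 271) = 1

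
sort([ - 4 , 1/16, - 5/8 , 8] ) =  [ - 4, - 5/8, 1/16,8] 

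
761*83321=63407281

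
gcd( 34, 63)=1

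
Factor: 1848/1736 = 3^1*11^1 * 31^( - 1) =33/31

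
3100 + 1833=4933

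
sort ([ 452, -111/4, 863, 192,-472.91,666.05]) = [-472.91, - 111/4, 192,  452,666.05,863 ]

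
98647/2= 98647/2= 49323.50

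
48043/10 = 48043/10= 4804.30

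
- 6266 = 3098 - 9364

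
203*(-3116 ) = -632548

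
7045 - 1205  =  5840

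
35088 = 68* 516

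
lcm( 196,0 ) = 0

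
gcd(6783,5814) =969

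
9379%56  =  27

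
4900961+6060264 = 10961225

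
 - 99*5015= - 496485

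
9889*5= 49445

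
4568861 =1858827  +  2710034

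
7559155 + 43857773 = 51416928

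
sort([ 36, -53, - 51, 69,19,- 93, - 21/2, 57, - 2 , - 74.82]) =[ - 93 , -74.82,- 53, - 51 , - 21/2,-2,19, 36, 57,69]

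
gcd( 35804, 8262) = 2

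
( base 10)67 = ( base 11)61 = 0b1000011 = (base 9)74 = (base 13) 52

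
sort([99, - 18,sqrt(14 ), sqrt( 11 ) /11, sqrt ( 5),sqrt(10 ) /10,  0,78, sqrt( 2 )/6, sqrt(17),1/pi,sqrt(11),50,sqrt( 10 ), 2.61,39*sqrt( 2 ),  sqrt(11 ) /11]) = [ -18,0,sqrt(2)/6,  sqrt(11)/11, sqrt(11) /11, sqrt( 10 ) /10,1/pi, sqrt(5 ), 2.61 , sqrt( 10), sqrt(11 ) , sqrt( 14) , sqrt( 17),  50, 39*sqrt( 2 ),78,99]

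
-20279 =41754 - 62033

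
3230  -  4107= - 877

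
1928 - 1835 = 93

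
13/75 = 13/75 = 0.17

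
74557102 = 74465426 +91676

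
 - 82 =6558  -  6640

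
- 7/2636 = -7/2636 = -  0.00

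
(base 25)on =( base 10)623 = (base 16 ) 26F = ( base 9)762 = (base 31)K3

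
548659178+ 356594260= 905253438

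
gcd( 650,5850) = 650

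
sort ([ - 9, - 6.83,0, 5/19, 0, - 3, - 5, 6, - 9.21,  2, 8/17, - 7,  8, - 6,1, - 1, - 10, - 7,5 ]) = [ - 10, - 9.21, - 9, - 7, - 7, - 6.83, - 6, - 5,-3, - 1,  0, 0,5/19,8/17,  1,2,5,6, 8 ]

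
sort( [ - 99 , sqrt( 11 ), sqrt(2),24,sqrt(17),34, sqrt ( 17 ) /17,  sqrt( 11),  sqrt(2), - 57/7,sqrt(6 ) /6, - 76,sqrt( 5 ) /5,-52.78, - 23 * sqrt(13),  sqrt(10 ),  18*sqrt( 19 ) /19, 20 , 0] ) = [ - 99, - 23 * sqrt ( 13),-76,- 52.78,-57/7,0 , sqrt(17) /17,sqrt(6 ) /6,sqrt( 5)/5, sqrt( 2),sqrt(2),sqrt( 10 ), sqrt( 11 ), sqrt( 11 ) , sqrt(17),18*sqrt ( 19 )/19,20,24,  34 ] 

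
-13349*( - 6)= 80094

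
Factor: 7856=2^4*491^1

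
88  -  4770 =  - 4682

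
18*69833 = 1256994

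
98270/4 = 24567 + 1/2 = 24567.50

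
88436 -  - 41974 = 130410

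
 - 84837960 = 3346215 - 88184175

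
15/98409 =5/32803 = 0.00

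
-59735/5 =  - 11947 = -11947.00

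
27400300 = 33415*820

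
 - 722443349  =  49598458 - 772041807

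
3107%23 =2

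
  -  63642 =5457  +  -69099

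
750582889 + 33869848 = 784452737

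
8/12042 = 4/6021 = 0.00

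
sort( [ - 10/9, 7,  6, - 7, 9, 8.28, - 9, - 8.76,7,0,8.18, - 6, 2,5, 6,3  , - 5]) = [ - 9,-8.76, - 7,- 6, - 5, - 10/9, 0, 2,3,5, 6,6, 7,7, 8.18 , 8.28, 9]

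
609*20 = 12180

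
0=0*81475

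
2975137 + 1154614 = 4129751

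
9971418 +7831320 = 17802738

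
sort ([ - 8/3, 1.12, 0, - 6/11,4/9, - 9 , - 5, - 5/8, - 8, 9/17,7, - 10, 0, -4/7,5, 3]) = [ - 10, - 9  , - 8, - 5, - 8/3, - 5/8, - 4/7, - 6/11,0,0, 4/9, 9/17 , 1.12,  3 , 5,7]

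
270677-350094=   -  79417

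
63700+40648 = 104348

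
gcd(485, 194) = 97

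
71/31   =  2 + 9/31= 2.29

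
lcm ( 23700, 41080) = 616200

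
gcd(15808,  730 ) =2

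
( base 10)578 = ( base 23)123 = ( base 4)21002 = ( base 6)2402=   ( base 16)242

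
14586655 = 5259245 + 9327410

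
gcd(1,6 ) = 1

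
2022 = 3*674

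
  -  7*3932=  - 27524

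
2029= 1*2029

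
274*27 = 7398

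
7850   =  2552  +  5298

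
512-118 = 394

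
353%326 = 27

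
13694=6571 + 7123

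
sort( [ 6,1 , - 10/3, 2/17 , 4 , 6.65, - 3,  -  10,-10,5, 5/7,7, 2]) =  [ - 10, - 10, - 10/3,-3,2/17,5/7 , 1 , 2, 4, 5 , 6 , 6.65, 7] 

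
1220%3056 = 1220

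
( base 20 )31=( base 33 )1s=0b111101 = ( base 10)61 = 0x3D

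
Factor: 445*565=251425 = 5^2*89^1*113^1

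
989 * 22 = 21758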